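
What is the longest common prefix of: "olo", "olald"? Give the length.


Words: olo, olald
  Position 0: all 'o' => match
  Position 1: all 'l' => match
  Position 2: ('o', 'a') => mismatch, stop
LCP = "ol" (length 2)

2


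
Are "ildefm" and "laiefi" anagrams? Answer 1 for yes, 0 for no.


Strings: "ildefm", "laiefi"
Sorted first:  defilm
Sorted second: aefiil
Differ at position 0: 'd' vs 'a' => not anagrams

0


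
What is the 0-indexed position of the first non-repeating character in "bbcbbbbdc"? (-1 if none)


Input: bbcbbbbdc
Character frequencies:
  'b': 6
  'c': 2
  'd': 1
Scanning left to right for freq == 1:
  Position 0 ('b'): freq=6, skip
  Position 1 ('b'): freq=6, skip
  Position 2 ('c'): freq=2, skip
  Position 3 ('b'): freq=6, skip
  Position 4 ('b'): freq=6, skip
  Position 5 ('b'): freq=6, skip
  Position 6 ('b'): freq=6, skip
  Position 7 ('d'): unique! => answer = 7

7


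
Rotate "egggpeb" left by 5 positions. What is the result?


Input: "egggpeb", rotate left by 5
First 5 characters: "egggp"
Remaining characters: "eb"
Concatenate remaining + first: "eb" + "egggp" = "ebegggp"

ebegggp


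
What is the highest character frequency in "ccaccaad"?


Input: ccaccaad
Character counts:
  'a': 3
  'c': 4
  'd': 1
Maximum frequency: 4

4


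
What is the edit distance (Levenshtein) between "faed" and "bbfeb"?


Computing edit distance: "faed" -> "bbfeb"
DP table:
           b    b    f    e    b
      0    1    2    3    4    5
  f   1    1    2    2    3    4
  a   2    2    2    3    3    4
  e   3    3    3    3    3    4
  d   4    4    4    4    4    4
Edit distance = dp[4][5] = 4

4


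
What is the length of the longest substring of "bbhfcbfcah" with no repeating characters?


Input: "bbhfcbfcah"
Sliding window (track last position of each char):
  Position 0 ('b'): window [0,0] length 1 -- new best
  Position 1 ('b'): repeat (last at 0), move window start to 1
  Position 1 ('b'): window [1,1] length 1
  Position 2 ('h'): window [1,2] length 2 -- new best
  Position 3 ('f'): window [1,3] length 3 -- new best
  Position 4 ('c'): window [1,4] length 4 -- new best
  Position 5 ('b'): repeat (last at 1), move window start to 2
  Position 5 ('b'): window [2,5] length 4
  Position 6 ('f'): repeat (last at 3), move window start to 4
  Position 6 ('f'): window [4,6] length 3
  Position 7 ('c'): repeat (last at 4), move window start to 5
  Position 7 ('c'): window [5,7] length 3
  Position 8 ('a'): window [5,8] length 4
  Position 9 ('h'): window [5,9] length 5 -- new best
Longest substring with no repeats: "bfcah" with length 5

5


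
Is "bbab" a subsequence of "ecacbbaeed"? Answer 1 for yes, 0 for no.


Check if "bbab" is a subsequence of "ecacbbaeed"
Greedy scan:
  Position 0 ('e'): no match needed
  Position 1 ('c'): no match needed
  Position 2 ('a'): no match needed
  Position 3 ('c'): no match needed
  Position 4 ('b'): matches sub[0] = 'b'
  Position 5 ('b'): matches sub[1] = 'b'
  Position 6 ('a'): matches sub[2] = 'a'
  Position 7 ('e'): no match needed
  Position 8 ('e'): no match needed
  Position 9 ('d'): no match needed
Only matched 3/4 characters => not a subsequence

0


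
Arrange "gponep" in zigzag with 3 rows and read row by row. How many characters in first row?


Zigzag "gponep" into 3 rows:
Placing characters:
  'g' => row 0
  'p' => row 1
  'o' => row 2
  'n' => row 1
  'e' => row 0
  'p' => row 1
Rows:
  Row 0: "ge"
  Row 1: "pnp"
  Row 2: "o"
First row length: 2

2


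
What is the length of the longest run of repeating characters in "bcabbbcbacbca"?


Input: "bcabbbcbacbca"
Scanning for longest run:
  Position 1 ('c'): new char, reset run to 1
  Position 2 ('a'): new char, reset run to 1
  Position 3 ('b'): new char, reset run to 1
  Position 4 ('b'): continues run of 'b', length=2
  Position 5 ('b'): continues run of 'b', length=3
  Position 6 ('c'): new char, reset run to 1
  Position 7 ('b'): new char, reset run to 1
  Position 8 ('a'): new char, reset run to 1
  Position 9 ('c'): new char, reset run to 1
  Position 10 ('b'): new char, reset run to 1
  Position 11 ('c'): new char, reset run to 1
  Position 12 ('a'): new char, reset run to 1
Longest run: 'b' with length 3

3


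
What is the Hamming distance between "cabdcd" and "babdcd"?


Comparing "cabdcd" and "babdcd" position by position:
  Position 0: 'c' vs 'b' => differ
  Position 1: 'a' vs 'a' => same
  Position 2: 'b' vs 'b' => same
  Position 3: 'd' vs 'd' => same
  Position 4: 'c' vs 'c' => same
  Position 5: 'd' vs 'd' => same
Total differences (Hamming distance): 1

1


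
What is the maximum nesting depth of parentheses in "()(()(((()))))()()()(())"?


Input: "()(()(((()))))()()()(())"
Tracking depth:
  Position 0 '(': depth becomes 1
  Position 1 ')': depth becomes 0
  Position 2 '(': depth becomes 1
  Position 3 '(': depth becomes 2
  Position 4 ')': depth becomes 1
  Position 5 '(': depth becomes 2
  Position 6 '(': depth becomes 3
  Position 7 '(': depth becomes 4
  Position 8 '(': depth becomes 5
  Position 9 ')': depth becomes 4
  Position 10 ')': depth becomes 3
  Position 11 ')': depth becomes 2
  Position 12 ')': depth becomes 1
  Position 13 ')': depth becomes 0
  Position 14 '(': depth becomes 1
  Position 15 ')': depth becomes 0
  Position 16 '(': depth becomes 1
  Position 17 ')': depth becomes 0
  Position 18 '(': depth becomes 1
  Position 19 ')': depth becomes 0
  Position 20 '(': depth becomes 1
  Position 21 '(': depth becomes 2
  Position 22 ')': depth becomes 1
  Position 23 ')': depth becomes 0
Maximum depth reached: 5

5


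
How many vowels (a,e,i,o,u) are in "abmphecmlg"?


Input: abmphecmlg
Checking each character:
  'a' at position 0: vowel (running total: 1)
  'b' at position 1: consonant
  'm' at position 2: consonant
  'p' at position 3: consonant
  'h' at position 4: consonant
  'e' at position 5: vowel (running total: 2)
  'c' at position 6: consonant
  'm' at position 7: consonant
  'l' at position 8: consonant
  'g' at position 9: consonant
Total vowels: 2

2


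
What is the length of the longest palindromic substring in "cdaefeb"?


Input: "cdaefeb"
Checking substrings for palindromes:
  [3:6] "efe" (len 3) => palindrome
Longest palindromic substring: "efe" with length 3

3


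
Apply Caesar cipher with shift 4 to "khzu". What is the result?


Caesar cipher: shift "khzu" by 4
  'k' (pos 10) + 4 = pos 14 = 'o'
  'h' (pos 7) + 4 = pos 11 = 'l'
  'z' (pos 25) + 4 = pos 3 = 'd'
  'u' (pos 20) + 4 = pos 24 = 'y'
Result: oldy

oldy


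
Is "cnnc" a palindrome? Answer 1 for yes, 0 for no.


Input: cnnc
Reversed: cnnc
  Compare pos 0 ('c') with pos 3 ('c'): match
  Compare pos 1 ('n') with pos 2 ('n'): match
Result: palindrome

1


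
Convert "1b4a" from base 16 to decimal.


Input: "1b4a" in base 16
Positional expansion:
  Digit '1' (value 1) x 16^3 = 4096
  Digit 'b' (value 11) x 16^2 = 2816
  Digit '4' (value 4) x 16^1 = 64
  Digit 'a' (value 10) x 16^0 = 10
Sum = 6986

6986


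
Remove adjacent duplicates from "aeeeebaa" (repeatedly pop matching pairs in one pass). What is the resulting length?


Input: aeeeebaa
Stack-based adjacent duplicate removal:
  Read 'a': push. Stack: a
  Read 'e': push. Stack: ae
  Read 'e': matches stack top 'e' => pop. Stack: a
  Read 'e': push. Stack: ae
  Read 'e': matches stack top 'e' => pop. Stack: a
  Read 'b': push. Stack: ab
  Read 'a': push. Stack: aba
  Read 'a': matches stack top 'a' => pop. Stack: ab
Final stack: "ab" (length 2)

2


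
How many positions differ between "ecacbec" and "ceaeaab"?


Comparing "ecacbec" and "ceaeaab" position by position:
  Position 0: 'e' vs 'c' => DIFFER
  Position 1: 'c' vs 'e' => DIFFER
  Position 2: 'a' vs 'a' => same
  Position 3: 'c' vs 'e' => DIFFER
  Position 4: 'b' vs 'a' => DIFFER
  Position 5: 'e' vs 'a' => DIFFER
  Position 6: 'c' vs 'b' => DIFFER
Positions that differ: 6

6


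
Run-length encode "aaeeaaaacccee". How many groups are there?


Input: aaeeaaaacccee
Scanning for consecutive runs:
  Group 1: 'a' x 2 (positions 0-1)
  Group 2: 'e' x 2 (positions 2-3)
  Group 3: 'a' x 4 (positions 4-7)
  Group 4: 'c' x 3 (positions 8-10)
  Group 5: 'e' x 2 (positions 11-12)
Total groups: 5

5


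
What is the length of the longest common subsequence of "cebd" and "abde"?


LCS of "cebd" and "abde"
DP table:
           a    b    d    e
      0    0    0    0    0
  c   0    0    0    0    0
  e   0    0    0    0    1
  b   0    0    1    1    1
  d   0    0    1    2    2
LCS length = dp[4][4] = 2

2


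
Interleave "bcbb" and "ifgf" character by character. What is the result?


Interleaving "bcbb" and "ifgf":
  Position 0: 'b' from first, 'i' from second => "bi"
  Position 1: 'c' from first, 'f' from second => "cf"
  Position 2: 'b' from first, 'g' from second => "bg"
  Position 3: 'b' from first, 'f' from second => "bf"
Result: bicfbgbf

bicfbgbf


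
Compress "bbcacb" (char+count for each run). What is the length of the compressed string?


Input: bbcacb
Runs:
  'b' x 2 => "b2"
  'c' x 1 => "c1"
  'a' x 1 => "a1"
  'c' x 1 => "c1"
  'b' x 1 => "b1"
Compressed: "b2c1a1c1b1"
Compressed length: 10

10


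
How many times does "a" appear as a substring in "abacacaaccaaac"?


Searching for "a" in "abacacaaccaaac"
Scanning each position:
  Position 0: "a" => MATCH
  Position 1: "b" => no
  Position 2: "a" => MATCH
  Position 3: "c" => no
  Position 4: "a" => MATCH
  Position 5: "c" => no
  Position 6: "a" => MATCH
  Position 7: "a" => MATCH
  Position 8: "c" => no
  Position 9: "c" => no
  Position 10: "a" => MATCH
  Position 11: "a" => MATCH
  Position 12: "a" => MATCH
  Position 13: "c" => no
Total occurrences: 8

8


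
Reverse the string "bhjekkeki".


Input: bhjekkeki
Reading characters right to left:
  Position 8: 'i'
  Position 7: 'k'
  Position 6: 'e'
  Position 5: 'k'
  Position 4: 'k'
  Position 3: 'e'
  Position 2: 'j'
  Position 1: 'h'
  Position 0: 'b'
Reversed: ikekkejhb

ikekkejhb


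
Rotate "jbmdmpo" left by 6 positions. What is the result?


Input: "jbmdmpo", rotate left by 6
First 6 characters: "jbmdmp"
Remaining characters: "o"
Concatenate remaining + first: "o" + "jbmdmp" = "ojbmdmp"

ojbmdmp


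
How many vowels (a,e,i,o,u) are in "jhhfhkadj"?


Input: jhhfhkadj
Checking each character:
  'j' at position 0: consonant
  'h' at position 1: consonant
  'h' at position 2: consonant
  'f' at position 3: consonant
  'h' at position 4: consonant
  'k' at position 5: consonant
  'a' at position 6: vowel (running total: 1)
  'd' at position 7: consonant
  'j' at position 8: consonant
Total vowels: 1

1


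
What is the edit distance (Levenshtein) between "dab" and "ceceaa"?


Computing edit distance: "dab" -> "ceceaa"
DP table:
           c    e    c    e    a    a
      0    1    2    3    4    5    6
  d   1    1    2    3    4    5    6
  a   2    2    2    3    4    4    5
  b   3    3    3    3    4    5    5
Edit distance = dp[3][6] = 5

5


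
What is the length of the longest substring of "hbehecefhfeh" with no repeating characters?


Input: "hbehecefhfeh"
Sliding window (track last position of each char):
  Position 0 ('h'): window [0,0] length 1 -- new best
  Position 1 ('b'): window [0,1] length 2 -- new best
  Position 2 ('e'): window [0,2] length 3 -- new best
  Position 3 ('h'): repeat (last at 0), move window start to 1
  Position 3 ('h'): window [1,3] length 3
  Position 4 ('e'): repeat (last at 2), move window start to 3
  Position 4 ('e'): window [3,4] length 2
  Position 5 ('c'): window [3,5] length 3
  Position 6 ('e'): repeat (last at 4), move window start to 5
  Position 6 ('e'): window [5,6] length 2
  Position 7 ('f'): window [5,7] length 3
  Position 8 ('h'): window [5,8] length 4 -- new best
  Position 9 ('f'): repeat (last at 7), move window start to 8
  Position 9 ('f'): window [8,9] length 2
  Position 10 ('e'): window [8,10] length 3
  Position 11 ('h'): repeat (last at 8), move window start to 9
  Position 11 ('h'): window [9,11] length 3
Longest substring with no repeats: "cefh" with length 4

4


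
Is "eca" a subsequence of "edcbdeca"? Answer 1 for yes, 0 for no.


Check if "eca" is a subsequence of "edcbdeca"
Greedy scan:
  Position 0 ('e'): matches sub[0] = 'e'
  Position 1 ('d'): no match needed
  Position 2 ('c'): matches sub[1] = 'c'
  Position 3 ('b'): no match needed
  Position 4 ('d'): no match needed
  Position 5 ('e'): no match needed
  Position 6 ('c'): no match needed
  Position 7 ('a'): matches sub[2] = 'a'
All 3 characters matched => is a subsequence

1


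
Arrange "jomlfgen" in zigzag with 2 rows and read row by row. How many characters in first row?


Zigzag "jomlfgen" into 2 rows:
Placing characters:
  'j' => row 0
  'o' => row 1
  'm' => row 0
  'l' => row 1
  'f' => row 0
  'g' => row 1
  'e' => row 0
  'n' => row 1
Rows:
  Row 0: "jmfe"
  Row 1: "olgn"
First row length: 4

4


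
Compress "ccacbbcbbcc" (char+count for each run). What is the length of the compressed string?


Input: ccacbbcbbcc
Runs:
  'c' x 2 => "c2"
  'a' x 1 => "a1"
  'c' x 1 => "c1"
  'b' x 2 => "b2"
  'c' x 1 => "c1"
  'b' x 2 => "b2"
  'c' x 2 => "c2"
Compressed: "c2a1c1b2c1b2c2"
Compressed length: 14

14


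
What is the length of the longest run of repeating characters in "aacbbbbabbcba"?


Input: "aacbbbbabbcba"
Scanning for longest run:
  Position 1 ('a'): continues run of 'a', length=2
  Position 2 ('c'): new char, reset run to 1
  Position 3 ('b'): new char, reset run to 1
  Position 4 ('b'): continues run of 'b', length=2
  Position 5 ('b'): continues run of 'b', length=3
  Position 6 ('b'): continues run of 'b', length=4
  Position 7 ('a'): new char, reset run to 1
  Position 8 ('b'): new char, reset run to 1
  Position 9 ('b'): continues run of 'b', length=2
  Position 10 ('c'): new char, reset run to 1
  Position 11 ('b'): new char, reset run to 1
  Position 12 ('a'): new char, reset run to 1
Longest run: 'b' with length 4

4


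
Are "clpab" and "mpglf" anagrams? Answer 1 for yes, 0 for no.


Strings: "clpab", "mpglf"
Sorted first:  abclp
Sorted second: fglmp
Differ at position 0: 'a' vs 'f' => not anagrams

0


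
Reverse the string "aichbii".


Input: aichbii
Reading characters right to left:
  Position 6: 'i'
  Position 5: 'i'
  Position 4: 'b'
  Position 3: 'h'
  Position 2: 'c'
  Position 1: 'i'
  Position 0: 'a'
Reversed: iibhcia

iibhcia


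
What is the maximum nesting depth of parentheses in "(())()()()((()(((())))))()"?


Input: "(())()()()((()(((())))))()"
Tracking depth:
  Position 0 '(': depth becomes 1
  Position 1 '(': depth becomes 2
  Position 2 ')': depth becomes 1
  Position 3 ')': depth becomes 0
  Position 4 '(': depth becomes 1
  Position 5 ')': depth becomes 0
  Position 6 '(': depth becomes 1
  Position 7 ')': depth becomes 0
  Position 8 '(': depth becomes 1
  Position 9 ')': depth becomes 0
  Position 10 '(': depth becomes 1
  Position 11 '(': depth becomes 2
  Position 12 '(': depth becomes 3
  Position 13 ')': depth becomes 2
  Position 14 '(': depth becomes 3
  Position 15 '(': depth becomes 4
  Position 16 '(': depth becomes 5
  Position 17 '(': depth becomes 6
  Position 18 ')': depth becomes 5
  Position 19 ')': depth becomes 4
  Position 20 ')': depth becomes 3
  Position 21 ')': depth becomes 2
  Position 22 ')': depth becomes 1
  Position 23 ')': depth becomes 0
  Position 24 '(': depth becomes 1
  Position 25 ')': depth becomes 0
Maximum depth reached: 6

6


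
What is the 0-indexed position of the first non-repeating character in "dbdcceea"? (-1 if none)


Input: dbdcceea
Character frequencies:
  'a': 1
  'b': 1
  'c': 2
  'd': 2
  'e': 2
Scanning left to right for freq == 1:
  Position 0 ('d'): freq=2, skip
  Position 1 ('b'): unique! => answer = 1

1


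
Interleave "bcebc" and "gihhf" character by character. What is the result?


Interleaving "bcebc" and "gihhf":
  Position 0: 'b' from first, 'g' from second => "bg"
  Position 1: 'c' from first, 'i' from second => "ci"
  Position 2: 'e' from first, 'h' from second => "eh"
  Position 3: 'b' from first, 'h' from second => "bh"
  Position 4: 'c' from first, 'f' from second => "cf"
Result: bgciehbhcf

bgciehbhcf


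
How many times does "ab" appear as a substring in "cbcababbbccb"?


Searching for "ab" in "cbcababbbccb"
Scanning each position:
  Position 0: "cb" => no
  Position 1: "bc" => no
  Position 2: "ca" => no
  Position 3: "ab" => MATCH
  Position 4: "ba" => no
  Position 5: "ab" => MATCH
  Position 6: "bb" => no
  Position 7: "bb" => no
  Position 8: "bc" => no
  Position 9: "cc" => no
  Position 10: "cb" => no
Total occurrences: 2

2


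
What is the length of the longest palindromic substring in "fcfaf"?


Input: "fcfaf"
Checking substrings for palindromes:
  [0:3] "fcf" (len 3) => palindrome
  [2:5] "faf" (len 3) => palindrome
Longest palindromic substring: "fcf" with length 3

3


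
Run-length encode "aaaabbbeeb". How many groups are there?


Input: aaaabbbeeb
Scanning for consecutive runs:
  Group 1: 'a' x 4 (positions 0-3)
  Group 2: 'b' x 3 (positions 4-6)
  Group 3: 'e' x 2 (positions 7-8)
  Group 4: 'b' x 1 (positions 9-9)
Total groups: 4

4


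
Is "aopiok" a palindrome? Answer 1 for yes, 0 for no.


Input: aopiok
Reversed: koipoa
  Compare pos 0 ('a') with pos 5 ('k'): MISMATCH
  Compare pos 1 ('o') with pos 4 ('o'): match
  Compare pos 2 ('p') with pos 3 ('i'): MISMATCH
Result: not a palindrome

0


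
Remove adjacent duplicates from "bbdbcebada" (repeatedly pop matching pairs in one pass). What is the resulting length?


Input: bbdbcebada
Stack-based adjacent duplicate removal:
  Read 'b': push. Stack: b
  Read 'b': matches stack top 'b' => pop. Stack: (empty)
  Read 'd': push. Stack: d
  Read 'b': push. Stack: db
  Read 'c': push. Stack: dbc
  Read 'e': push. Stack: dbce
  Read 'b': push. Stack: dbceb
  Read 'a': push. Stack: dbceba
  Read 'd': push. Stack: dbcebad
  Read 'a': push. Stack: dbcebada
Final stack: "dbcebada" (length 8)

8


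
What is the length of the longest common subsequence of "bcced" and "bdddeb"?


LCS of "bcced" and "bdddeb"
DP table:
           b    d    d    d    e    b
      0    0    0    0    0    0    0
  b   0    1    1    1    1    1    1
  c   0    1    1    1    1    1    1
  c   0    1    1    1    1    1    1
  e   0    1    1    1    1    2    2
  d   0    1    2    2    2    2    2
LCS length = dp[5][6] = 2

2


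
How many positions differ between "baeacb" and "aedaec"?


Comparing "baeacb" and "aedaec" position by position:
  Position 0: 'b' vs 'a' => DIFFER
  Position 1: 'a' vs 'e' => DIFFER
  Position 2: 'e' vs 'd' => DIFFER
  Position 3: 'a' vs 'a' => same
  Position 4: 'c' vs 'e' => DIFFER
  Position 5: 'b' vs 'c' => DIFFER
Positions that differ: 5

5


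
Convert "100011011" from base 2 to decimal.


Input: "100011011" in base 2
Positional expansion:
  Digit '1' (value 1) x 2^8 = 256
  Digit '0' (value 0) x 2^7 = 0
  Digit '0' (value 0) x 2^6 = 0
  Digit '0' (value 0) x 2^5 = 0
  Digit '1' (value 1) x 2^4 = 16
  Digit '1' (value 1) x 2^3 = 8
  Digit '0' (value 0) x 2^2 = 0
  Digit '1' (value 1) x 2^1 = 2
  Digit '1' (value 1) x 2^0 = 1
Sum = 283

283


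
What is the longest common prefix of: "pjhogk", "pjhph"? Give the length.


Words: pjhogk, pjhph
  Position 0: all 'p' => match
  Position 1: all 'j' => match
  Position 2: all 'h' => match
  Position 3: ('o', 'p') => mismatch, stop
LCP = "pjh" (length 3)

3


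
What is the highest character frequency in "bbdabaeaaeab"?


Input: bbdabaeaaeab
Character counts:
  'a': 5
  'b': 4
  'd': 1
  'e': 2
Maximum frequency: 5

5


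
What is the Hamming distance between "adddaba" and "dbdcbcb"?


Comparing "adddaba" and "dbdcbcb" position by position:
  Position 0: 'a' vs 'd' => differ
  Position 1: 'd' vs 'b' => differ
  Position 2: 'd' vs 'd' => same
  Position 3: 'd' vs 'c' => differ
  Position 4: 'a' vs 'b' => differ
  Position 5: 'b' vs 'c' => differ
  Position 6: 'a' vs 'b' => differ
Total differences (Hamming distance): 6

6


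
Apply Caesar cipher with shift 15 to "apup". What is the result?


Caesar cipher: shift "apup" by 15
  'a' (pos 0) + 15 = pos 15 = 'p'
  'p' (pos 15) + 15 = pos 4 = 'e'
  'u' (pos 20) + 15 = pos 9 = 'j'
  'p' (pos 15) + 15 = pos 4 = 'e'
Result: peje

peje


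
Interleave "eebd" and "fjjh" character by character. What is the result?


Interleaving "eebd" and "fjjh":
  Position 0: 'e' from first, 'f' from second => "ef"
  Position 1: 'e' from first, 'j' from second => "ej"
  Position 2: 'b' from first, 'j' from second => "bj"
  Position 3: 'd' from first, 'h' from second => "dh"
Result: efejbjdh

efejbjdh


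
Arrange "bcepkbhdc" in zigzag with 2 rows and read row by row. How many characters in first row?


Zigzag "bcepkbhdc" into 2 rows:
Placing characters:
  'b' => row 0
  'c' => row 1
  'e' => row 0
  'p' => row 1
  'k' => row 0
  'b' => row 1
  'h' => row 0
  'd' => row 1
  'c' => row 0
Rows:
  Row 0: "bekhc"
  Row 1: "cpbd"
First row length: 5

5


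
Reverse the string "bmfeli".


Input: bmfeli
Reading characters right to left:
  Position 5: 'i'
  Position 4: 'l'
  Position 3: 'e'
  Position 2: 'f'
  Position 1: 'm'
  Position 0: 'b'
Reversed: ilefmb

ilefmb


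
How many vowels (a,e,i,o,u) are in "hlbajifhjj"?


Input: hlbajifhjj
Checking each character:
  'h' at position 0: consonant
  'l' at position 1: consonant
  'b' at position 2: consonant
  'a' at position 3: vowel (running total: 1)
  'j' at position 4: consonant
  'i' at position 5: vowel (running total: 2)
  'f' at position 6: consonant
  'h' at position 7: consonant
  'j' at position 8: consonant
  'j' at position 9: consonant
Total vowels: 2

2


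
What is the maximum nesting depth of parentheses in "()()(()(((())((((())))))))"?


Input: "()()(()(((())((((())))))))"
Tracking depth:
  Position 0 '(': depth becomes 1
  Position 1 ')': depth becomes 0
  Position 2 '(': depth becomes 1
  Position 3 ')': depth becomes 0
  Position 4 '(': depth becomes 1
  Position 5 '(': depth becomes 2
  Position 6 ')': depth becomes 1
  Position 7 '(': depth becomes 2
  Position 8 '(': depth becomes 3
  Position 9 '(': depth becomes 4
  Position 10 '(': depth becomes 5
  Position 11 ')': depth becomes 4
  Position 12 ')': depth becomes 3
  Position 13 '(': depth becomes 4
  Position 14 '(': depth becomes 5
  Position 15 '(': depth becomes 6
  Position 16 '(': depth becomes 7
  Position 17 '(': depth becomes 8
  Position 18 ')': depth becomes 7
  Position 19 ')': depth becomes 6
  Position 20 ')': depth becomes 5
  Position 21 ')': depth becomes 4
  Position 22 ')': depth becomes 3
  Position 23 ')': depth becomes 2
  Position 24 ')': depth becomes 1
  Position 25 ')': depth becomes 0
Maximum depth reached: 8

8


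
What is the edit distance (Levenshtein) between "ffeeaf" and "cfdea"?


Computing edit distance: "ffeeaf" -> "cfdea"
DP table:
           c    f    d    e    a
      0    1    2    3    4    5
  f   1    1    1    2    3    4
  f   2    2    1    2    3    4
  e   3    3    2    2    2    3
  e   4    4    3    3    2    3
  a   5    5    4    4    3    2
  f   6    6    5    5    4    3
Edit distance = dp[6][5] = 3

3


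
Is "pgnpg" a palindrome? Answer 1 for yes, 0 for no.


Input: pgnpg
Reversed: gpngp
  Compare pos 0 ('p') with pos 4 ('g'): MISMATCH
  Compare pos 1 ('g') with pos 3 ('p'): MISMATCH
Result: not a palindrome

0


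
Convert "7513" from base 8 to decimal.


Input: "7513" in base 8
Positional expansion:
  Digit '7' (value 7) x 8^3 = 3584
  Digit '5' (value 5) x 8^2 = 320
  Digit '1' (value 1) x 8^1 = 8
  Digit '3' (value 3) x 8^0 = 3
Sum = 3915

3915


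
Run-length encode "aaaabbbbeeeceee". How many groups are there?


Input: aaaabbbbeeeceee
Scanning for consecutive runs:
  Group 1: 'a' x 4 (positions 0-3)
  Group 2: 'b' x 4 (positions 4-7)
  Group 3: 'e' x 3 (positions 8-10)
  Group 4: 'c' x 1 (positions 11-11)
  Group 5: 'e' x 3 (positions 12-14)
Total groups: 5

5


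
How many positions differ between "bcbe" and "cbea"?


Comparing "bcbe" and "cbea" position by position:
  Position 0: 'b' vs 'c' => DIFFER
  Position 1: 'c' vs 'b' => DIFFER
  Position 2: 'b' vs 'e' => DIFFER
  Position 3: 'e' vs 'a' => DIFFER
Positions that differ: 4

4


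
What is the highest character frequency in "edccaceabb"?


Input: edccaceabb
Character counts:
  'a': 2
  'b': 2
  'c': 3
  'd': 1
  'e': 2
Maximum frequency: 3

3


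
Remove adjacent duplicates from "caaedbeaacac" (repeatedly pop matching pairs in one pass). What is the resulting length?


Input: caaedbeaacac
Stack-based adjacent duplicate removal:
  Read 'c': push. Stack: c
  Read 'a': push. Stack: ca
  Read 'a': matches stack top 'a' => pop. Stack: c
  Read 'e': push. Stack: ce
  Read 'd': push. Stack: ced
  Read 'b': push. Stack: cedb
  Read 'e': push. Stack: cedbe
  Read 'a': push. Stack: cedbea
  Read 'a': matches stack top 'a' => pop. Stack: cedbe
  Read 'c': push. Stack: cedbec
  Read 'a': push. Stack: cedbeca
  Read 'c': push. Stack: cedbecac
Final stack: "cedbecac" (length 8)

8


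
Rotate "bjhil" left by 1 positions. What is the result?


Input: "bjhil", rotate left by 1
First 1 characters: "b"
Remaining characters: "jhil"
Concatenate remaining + first: "jhil" + "b" = "jhilb"

jhilb


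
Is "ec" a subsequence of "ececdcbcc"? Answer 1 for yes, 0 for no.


Check if "ec" is a subsequence of "ececdcbcc"
Greedy scan:
  Position 0 ('e'): matches sub[0] = 'e'
  Position 1 ('c'): matches sub[1] = 'c'
  Position 2 ('e'): no match needed
  Position 3 ('c'): no match needed
  Position 4 ('d'): no match needed
  Position 5 ('c'): no match needed
  Position 6 ('b'): no match needed
  Position 7 ('c'): no match needed
  Position 8 ('c'): no match needed
All 2 characters matched => is a subsequence

1


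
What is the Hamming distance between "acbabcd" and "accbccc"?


Comparing "acbabcd" and "accbccc" position by position:
  Position 0: 'a' vs 'a' => same
  Position 1: 'c' vs 'c' => same
  Position 2: 'b' vs 'c' => differ
  Position 3: 'a' vs 'b' => differ
  Position 4: 'b' vs 'c' => differ
  Position 5: 'c' vs 'c' => same
  Position 6: 'd' vs 'c' => differ
Total differences (Hamming distance): 4

4


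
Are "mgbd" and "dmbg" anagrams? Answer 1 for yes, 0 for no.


Strings: "mgbd", "dmbg"
Sorted first:  bdgm
Sorted second: bdgm
Sorted forms match => anagrams

1


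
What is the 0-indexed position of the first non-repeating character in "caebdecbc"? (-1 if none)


Input: caebdecbc
Character frequencies:
  'a': 1
  'b': 2
  'c': 3
  'd': 1
  'e': 2
Scanning left to right for freq == 1:
  Position 0 ('c'): freq=3, skip
  Position 1 ('a'): unique! => answer = 1

1


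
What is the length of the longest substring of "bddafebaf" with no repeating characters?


Input: "bddafebaf"
Sliding window (track last position of each char):
  Position 0 ('b'): window [0,0] length 1 -- new best
  Position 1 ('d'): window [0,1] length 2 -- new best
  Position 2 ('d'): repeat (last at 1), move window start to 2
  Position 2 ('d'): window [2,2] length 1
  Position 3 ('a'): window [2,3] length 2
  Position 4 ('f'): window [2,4] length 3 -- new best
  Position 5 ('e'): window [2,5] length 4 -- new best
  Position 6 ('b'): window [2,6] length 5 -- new best
  Position 7 ('a'): repeat (last at 3), move window start to 4
  Position 7 ('a'): window [4,7] length 4
  Position 8 ('f'): repeat (last at 4), move window start to 5
  Position 8 ('f'): window [5,8] length 4
Longest substring with no repeats: "dafeb" with length 5

5


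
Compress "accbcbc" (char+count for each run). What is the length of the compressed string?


Input: accbcbc
Runs:
  'a' x 1 => "a1"
  'c' x 2 => "c2"
  'b' x 1 => "b1"
  'c' x 1 => "c1"
  'b' x 1 => "b1"
  'c' x 1 => "c1"
Compressed: "a1c2b1c1b1c1"
Compressed length: 12

12


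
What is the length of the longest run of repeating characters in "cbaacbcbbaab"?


Input: "cbaacbcbbaab"
Scanning for longest run:
  Position 1 ('b'): new char, reset run to 1
  Position 2 ('a'): new char, reset run to 1
  Position 3 ('a'): continues run of 'a', length=2
  Position 4 ('c'): new char, reset run to 1
  Position 5 ('b'): new char, reset run to 1
  Position 6 ('c'): new char, reset run to 1
  Position 7 ('b'): new char, reset run to 1
  Position 8 ('b'): continues run of 'b', length=2
  Position 9 ('a'): new char, reset run to 1
  Position 10 ('a'): continues run of 'a', length=2
  Position 11 ('b'): new char, reset run to 1
Longest run: 'a' with length 2

2


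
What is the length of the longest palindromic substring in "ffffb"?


Input: "ffffb"
Checking substrings for palindromes:
  [0:4] "ffff" (len 4) => palindrome
  [0:3] "fff" (len 3) => palindrome
  [1:4] "fff" (len 3) => palindrome
  [0:2] "ff" (len 2) => palindrome
  [1:3] "ff" (len 2) => palindrome
  [2:4] "ff" (len 2) => palindrome
Longest palindromic substring: "ffff" with length 4

4


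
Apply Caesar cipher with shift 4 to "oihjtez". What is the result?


Caesar cipher: shift "oihjtez" by 4
  'o' (pos 14) + 4 = pos 18 = 's'
  'i' (pos 8) + 4 = pos 12 = 'm'
  'h' (pos 7) + 4 = pos 11 = 'l'
  'j' (pos 9) + 4 = pos 13 = 'n'
  't' (pos 19) + 4 = pos 23 = 'x'
  'e' (pos 4) + 4 = pos 8 = 'i'
  'z' (pos 25) + 4 = pos 3 = 'd'
Result: smlnxid

smlnxid


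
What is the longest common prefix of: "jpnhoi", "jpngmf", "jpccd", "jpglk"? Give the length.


Words: jpnhoi, jpngmf, jpccd, jpglk
  Position 0: all 'j' => match
  Position 1: all 'p' => match
  Position 2: ('n', 'n', 'c', 'g') => mismatch, stop
LCP = "jp" (length 2)

2


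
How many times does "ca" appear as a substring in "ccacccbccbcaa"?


Searching for "ca" in "ccacccbccbcaa"
Scanning each position:
  Position 0: "cc" => no
  Position 1: "ca" => MATCH
  Position 2: "ac" => no
  Position 3: "cc" => no
  Position 4: "cc" => no
  Position 5: "cb" => no
  Position 6: "bc" => no
  Position 7: "cc" => no
  Position 8: "cb" => no
  Position 9: "bc" => no
  Position 10: "ca" => MATCH
  Position 11: "aa" => no
Total occurrences: 2

2


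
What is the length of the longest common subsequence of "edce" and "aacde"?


LCS of "edce" and "aacde"
DP table:
           a    a    c    d    e
      0    0    0    0    0    0
  e   0    0    0    0    0    1
  d   0    0    0    0    1    1
  c   0    0    0    1    1    1
  e   0    0    0    1    1    2
LCS length = dp[4][5] = 2

2


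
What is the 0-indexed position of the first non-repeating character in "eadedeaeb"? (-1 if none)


Input: eadedeaeb
Character frequencies:
  'a': 2
  'b': 1
  'd': 2
  'e': 4
Scanning left to right for freq == 1:
  Position 0 ('e'): freq=4, skip
  Position 1 ('a'): freq=2, skip
  Position 2 ('d'): freq=2, skip
  Position 3 ('e'): freq=4, skip
  Position 4 ('d'): freq=2, skip
  Position 5 ('e'): freq=4, skip
  Position 6 ('a'): freq=2, skip
  Position 7 ('e'): freq=4, skip
  Position 8 ('b'): unique! => answer = 8

8


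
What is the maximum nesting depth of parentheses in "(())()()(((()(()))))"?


Input: "(())()()(((()(()))))"
Tracking depth:
  Position 0 '(': depth becomes 1
  Position 1 '(': depth becomes 2
  Position 2 ')': depth becomes 1
  Position 3 ')': depth becomes 0
  Position 4 '(': depth becomes 1
  Position 5 ')': depth becomes 0
  Position 6 '(': depth becomes 1
  Position 7 ')': depth becomes 0
  Position 8 '(': depth becomes 1
  Position 9 '(': depth becomes 2
  Position 10 '(': depth becomes 3
  Position 11 '(': depth becomes 4
  Position 12 ')': depth becomes 3
  Position 13 '(': depth becomes 4
  Position 14 '(': depth becomes 5
  Position 15 ')': depth becomes 4
  Position 16 ')': depth becomes 3
  Position 17 ')': depth becomes 2
  Position 18 ')': depth becomes 1
  Position 19 ')': depth becomes 0
Maximum depth reached: 5

5


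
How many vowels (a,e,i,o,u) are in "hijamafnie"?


Input: hijamafnie
Checking each character:
  'h' at position 0: consonant
  'i' at position 1: vowel (running total: 1)
  'j' at position 2: consonant
  'a' at position 3: vowel (running total: 2)
  'm' at position 4: consonant
  'a' at position 5: vowel (running total: 3)
  'f' at position 6: consonant
  'n' at position 7: consonant
  'i' at position 8: vowel (running total: 4)
  'e' at position 9: vowel (running total: 5)
Total vowels: 5

5


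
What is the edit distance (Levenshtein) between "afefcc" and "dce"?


Computing edit distance: "afefcc" -> "dce"
DP table:
           d    c    e
      0    1    2    3
  a   1    1    2    3
  f   2    2    2    3
  e   3    3    3    2
  f   4    4    4    3
  c   5    5    4    4
  c   6    6    5    5
Edit distance = dp[6][3] = 5

5


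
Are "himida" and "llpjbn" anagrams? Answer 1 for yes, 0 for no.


Strings: "himida", "llpjbn"
Sorted first:  adhiim
Sorted second: bjllnp
Differ at position 0: 'a' vs 'b' => not anagrams

0


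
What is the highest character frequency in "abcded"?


Input: abcded
Character counts:
  'a': 1
  'b': 1
  'c': 1
  'd': 2
  'e': 1
Maximum frequency: 2

2


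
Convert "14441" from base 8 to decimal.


Input: "14441" in base 8
Positional expansion:
  Digit '1' (value 1) x 8^4 = 4096
  Digit '4' (value 4) x 8^3 = 2048
  Digit '4' (value 4) x 8^2 = 256
  Digit '4' (value 4) x 8^1 = 32
  Digit '1' (value 1) x 8^0 = 1
Sum = 6433

6433


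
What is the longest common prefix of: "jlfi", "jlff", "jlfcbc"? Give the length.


Words: jlfi, jlff, jlfcbc
  Position 0: all 'j' => match
  Position 1: all 'l' => match
  Position 2: all 'f' => match
  Position 3: ('i', 'f', 'c') => mismatch, stop
LCP = "jlf" (length 3)

3


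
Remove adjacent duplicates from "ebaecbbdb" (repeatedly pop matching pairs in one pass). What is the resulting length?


Input: ebaecbbdb
Stack-based adjacent duplicate removal:
  Read 'e': push. Stack: e
  Read 'b': push. Stack: eb
  Read 'a': push. Stack: eba
  Read 'e': push. Stack: ebae
  Read 'c': push. Stack: ebaec
  Read 'b': push. Stack: ebaecb
  Read 'b': matches stack top 'b' => pop. Stack: ebaec
  Read 'd': push. Stack: ebaecd
  Read 'b': push. Stack: ebaecdb
Final stack: "ebaecdb" (length 7)

7


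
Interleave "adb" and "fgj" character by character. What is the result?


Interleaving "adb" and "fgj":
  Position 0: 'a' from first, 'f' from second => "af"
  Position 1: 'd' from first, 'g' from second => "dg"
  Position 2: 'b' from first, 'j' from second => "bj"
Result: afdgbj

afdgbj


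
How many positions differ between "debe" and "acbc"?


Comparing "debe" and "acbc" position by position:
  Position 0: 'd' vs 'a' => DIFFER
  Position 1: 'e' vs 'c' => DIFFER
  Position 2: 'b' vs 'b' => same
  Position 3: 'e' vs 'c' => DIFFER
Positions that differ: 3

3


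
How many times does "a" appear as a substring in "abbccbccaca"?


Searching for "a" in "abbccbccaca"
Scanning each position:
  Position 0: "a" => MATCH
  Position 1: "b" => no
  Position 2: "b" => no
  Position 3: "c" => no
  Position 4: "c" => no
  Position 5: "b" => no
  Position 6: "c" => no
  Position 7: "c" => no
  Position 8: "a" => MATCH
  Position 9: "c" => no
  Position 10: "a" => MATCH
Total occurrences: 3

3


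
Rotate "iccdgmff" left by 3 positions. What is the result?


Input: "iccdgmff", rotate left by 3
First 3 characters: "icc"
Remaining characters: "dgmff"
Concatenate remaining + first: "dgmff" + "icc" = "dgmfficc"

dgmfficc


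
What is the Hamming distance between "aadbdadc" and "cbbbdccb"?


Comparing "aadbdadc" and "cbbbdccb" position by position:
  Position 0: 'a' vs 'c' => differ
  Position 1: 'a' vs 'b' => differ
  Position 2: 'd' vs 'b' => differ
  Position 3: 'b' vs 'b' => same
  Position 4: 'd' vs 'd' => same
  Position 5: 'a' vs 'c' => differ
  Position 6: 'd' vs 'c' => differ
  Position 7: 'c' vs 'b' => differ
Total differences (Hamming distance): 6

6


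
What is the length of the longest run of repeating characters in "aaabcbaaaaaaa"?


Input: "aaabcbaaaaaaa"
Scanning for longest run:
  Position 1 ('a'): continues run of 'a', length=2
  Position 2 ('a'): continues run of 'a', length=3
  Position 3 ('b'): new char, reset run to 1
  Position 4 ('c'): new char, reset run to 1
  Position 5 ('b'): new char, reset run to 1
  Position 6 ('a'): new char, reset run to 1
  Position 7 ('a'): continues run of 'a', length=2
  Position 8 ('a'): continues run of 'a', length=3
  Position 9 ('a'): continues run of 'a', length=4
  Position 10 ('a'): continues run of 'a', length=5
  Position 11 ('a'): continues run of 'a', length=6
  Position 12 ('a'): continues run of 'a', length=7
Longest run: 'a' with length 7

7


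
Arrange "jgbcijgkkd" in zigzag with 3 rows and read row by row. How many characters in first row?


Zigzag "jgbcijgkkd" into 3 rows:
Placing characters:
  'j' => row 0
  'g' => row 1
  'b' => row 2
  'c' => row 1
  'i' => row 0
  'j' => row 1
  'g' => row 2
  'k' => row 1
  'k' => row 0
  'd' => row 1
Rows:
  Row 0: "jik"
  Row 1: "gcjkd"
  Row 2: "bg"
First row length: 3

3


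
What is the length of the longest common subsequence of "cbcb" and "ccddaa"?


LCS of "cbcb" and "ccddaa"
DP table:
           c    c    d    d    a    a
      0    0    0    0    0    0    0
  c   0    1    1    1    1    1    1
  b   0    1    1    1    1    1    1
  c   0    1    2    2    2    2    2
  b   0    1    2    2    2    2    2
LCS length = dp[4][6] = 2

2


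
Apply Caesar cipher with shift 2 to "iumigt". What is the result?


Caesar cipher: shift "iumigt" by 2
  'i' (pos 8) + 2 = pos 10 = 'k'
  'u' (pos 20) + 2 = pos 22 = 'w'
  'm' (pos 12) + 2 = pos 14 = 'o'
  'i' (pos 8) + 2 = pos 10 = 'k'
  'g' (pos 6) + 2 = pos 8 = 'i'
  't' (pos 19) + 2 = pos 21 = 'v'
Result: kwokiv

kwokiv


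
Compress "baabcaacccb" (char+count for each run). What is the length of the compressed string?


Input: baabcaacccb
Runs:
  'b' x 1 => "b1"
  'a' x 2 => "a2"
  'b' x 1 => "b1"
  'c' x 1 => "c1"
  'a' x 2 => "a2"
  'c' x 3 => "c3"
  'b' x 1 => "b1"
Compressed: "b1a2b1c1a2c3b1"
Compressed length: 14

14


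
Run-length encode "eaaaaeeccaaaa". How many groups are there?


Input: eaaaaeeccaaaa
Scanning for consecutive runs:
  Group 1: 'e' x 1 (positions 0-0)
  Group 2: 'a' x 4 (positions 1-4)
  Group 3: 'e' x 2 (positions 5-6)
  Group 4: 'c' x 2 (positions 7-8)
  Group 5: 'a' x 4 (positions 9-12)
Total groups: 5

5


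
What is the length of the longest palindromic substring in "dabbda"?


Input: "dabbda"
Checking substrings for palindromes:
  [2:4] "bb" (len 2) => palindrome
Longest palindromic substring: "bb" with length 2

2


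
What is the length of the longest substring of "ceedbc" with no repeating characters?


Input: "ceedbc"
Sliding window (track last position of each char):
  Position 0 ('c'): window [0,0] length 1 -- new best
  Position 1 ('e'): window [0,1] length 2 -- new best
  Position 2 ('e'): repeat (last at 1), move window start to 2
  Position 2 ('e'): window [2,2] length 1
  Position 3 ('d'): window [2,3] length 2
  Position 4 ('b'): window [2,4] length 3 -- new best
  Position 5 ('c'): window [2,5] length 4 -- new best
Longest substring with no repeats: "edbc" with length 4

4


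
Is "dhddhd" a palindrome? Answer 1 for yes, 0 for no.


Input: dhddhd
Reversed: dhddhd
  Compare pos 0 ('d') with pos 5 ('d'): match
  Compare pos 1 ('h') with pos 4 ('h'): match
  Compare pos 2 ('d') with pos 3 ('d'): match
Result: palindrome

1


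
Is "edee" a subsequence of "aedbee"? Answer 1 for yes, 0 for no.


Check if "edee" is a subsequence of "aedbee"
Greedy scan:
  Position 0 ('a'): no match needed
  Position 1 ('e'): matches sub[0] = 'e'
  Position 2 ('d'): matches sub[1] = 'd'
  Position 3 ('b'): no match needed
  Position 4 ('e'): matches sub[2] = 'e'
  Position 5 ('e'): matches sub[3] = 'e'
All 4 characters matched => is a subsequence

1


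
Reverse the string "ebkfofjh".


Input: ebkfofjh
Reading characters right to left:
  Position 7: 'h'
  Position 6: 'j'
  Position 5: 'f'
  Position 4: 'o'
  Position 3: 'f'
  Position 2: 'k'
  Position 1: 'b'
  Position 0: 'e'
Reversed: hjfofkbe

hjfofkbe
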